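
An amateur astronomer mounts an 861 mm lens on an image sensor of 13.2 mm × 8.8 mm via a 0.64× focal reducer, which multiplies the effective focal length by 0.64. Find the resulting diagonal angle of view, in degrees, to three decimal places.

Effective focal length f = 861 × 0.64 = 551.04 mm.
Sensor diagonal = √(13.2² + 8.8²) = √251.6800 ≈ 15.8644 mm.
α = 2·arctan(15.864 / (2 × 551.04)) = 2·arctan(0.01439) ≈ 1.6494°.

1.649°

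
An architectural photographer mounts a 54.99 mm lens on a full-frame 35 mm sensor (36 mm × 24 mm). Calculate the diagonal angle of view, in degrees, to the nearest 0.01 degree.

42.95°

Sensor diagonal = √(36² + 24²) = √1872.0000 ≈ 43.2666 mm.
Angle of view α = 2·arctan(d/2f) with d = 43.2666 mm and f = 54.99 mm.
d/2f = 0.39340; arctan(0.39340) ≈ 21.4749°, so α ≈ 42.9498°.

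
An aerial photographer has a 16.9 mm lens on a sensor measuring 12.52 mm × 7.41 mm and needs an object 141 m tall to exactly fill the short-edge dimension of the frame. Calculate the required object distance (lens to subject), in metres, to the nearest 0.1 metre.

W: 141 m = 141000 mm.
Magnification m = h/W = dᵢ/dₒ; combined with 1/f = 1/dₒ + 1/dᵢ this gives dₒ = f·(1 + W/h).
dₒ = 16.9 mm × (1 + 141000/7.41) = 16.9 × 19029.3401 ≈ 321595.847 mm = 321.596 m.

321.6 m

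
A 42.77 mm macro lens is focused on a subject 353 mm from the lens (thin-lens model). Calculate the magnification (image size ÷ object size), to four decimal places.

Thin lens: 1/f = 1/dₒ + 1/dᵢ → 1/dᵢ = 1/42.77 − 1/353 = 0.0205480 mm⁻¹, so dᵢ ≈ 48.6665 mm.
Magnification m = dᵢ/dₒ = 48.6665/353 ≈ 0.13787.

0.1379×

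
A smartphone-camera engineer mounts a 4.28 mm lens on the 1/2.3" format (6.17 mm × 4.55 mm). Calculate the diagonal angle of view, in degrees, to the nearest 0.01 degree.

Sensor diagonal = √(6.17² + 4.55²) = √58.7714 ≈ 7.6663 mm.
Angle of view α = 2·arctan(d/2f) with d = 7.6663 mm and f = 4.28 mm.
d/2f = 0.89559; arctan(0.89559) ≈ 41.8473°, so α ≈ 83.6946°.

83.69°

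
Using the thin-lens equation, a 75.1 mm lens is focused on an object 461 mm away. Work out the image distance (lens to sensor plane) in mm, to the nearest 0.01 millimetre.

1/dᵢ = 1/f − 1/dₒ = 1/75.1 − 1/461 = 0.0111464 mm⁻¹.
dᵢ = 1/0.0111464 ≈ 89.7152 mm.

89.72 mm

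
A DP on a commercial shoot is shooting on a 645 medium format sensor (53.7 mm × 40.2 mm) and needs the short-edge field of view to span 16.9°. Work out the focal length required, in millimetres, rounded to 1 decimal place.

135.3 mm

From α = 2·arctan(h/2f) we get f = h / (2·tan(α/2)).
With h = 40.2 mm and α/2 = 8.45°, tan(α/2) ≈ 0.14856, so f ≈ 40.2 / 0.29712 ≈ 135.2998 mm.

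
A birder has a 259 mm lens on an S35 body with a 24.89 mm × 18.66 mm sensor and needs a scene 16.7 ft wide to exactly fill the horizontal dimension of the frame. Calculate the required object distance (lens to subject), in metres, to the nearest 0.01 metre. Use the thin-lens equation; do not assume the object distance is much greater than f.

W: 16.7 ft × 304.8 mm/ft = 5090.16 mm.
Magnification m = w/W = dᵢ/dₒ; combined with 1/f = 1/dₒ + 1/dᵢ this gives dₒ = f·(1 + W/w).
dₒ = 259 mm × (1 + 5090.16/24.89) = 259 × 205.5062 ≈ 53226.111 mm = 53.2261 m.

53.23 m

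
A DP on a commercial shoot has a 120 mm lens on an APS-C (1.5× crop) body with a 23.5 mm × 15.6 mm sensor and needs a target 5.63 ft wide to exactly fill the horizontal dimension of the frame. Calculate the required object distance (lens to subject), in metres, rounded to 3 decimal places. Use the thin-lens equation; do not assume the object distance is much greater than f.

8.883 m

W: 5.63 ft × 304.8 mm/ft = 1716.02 mm.
Magnification m = w/W = dᵢ/dₒ; combined with 1/f = 1/dₒ + 1/dᵢ this gives dₒ = f·(1 + W/w).
dₒ = 120 mm × (1 + 1716.02/23.5) = 120 × 74.0223 ≈ 8882.675 mm = 8.88268 m.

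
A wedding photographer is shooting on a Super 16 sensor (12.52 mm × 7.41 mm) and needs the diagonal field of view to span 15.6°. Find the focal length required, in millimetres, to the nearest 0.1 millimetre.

53.1 mm

Sensor diagonal = √(12.52² + 7.41²) = √211.6585 ≈ 14.5485 mm.
From α = 2·arctan(d/2f) we get f = d / (2·tan(α/2)).
With d = 14.5485 mm and α/2 = 7.8°, tan(α/2) ≈ 0.13698, so f ≈ 14.5485 / 0.27397 ≈ 53.1033 mm.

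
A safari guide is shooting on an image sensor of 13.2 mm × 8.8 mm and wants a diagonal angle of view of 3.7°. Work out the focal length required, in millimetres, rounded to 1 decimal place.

Sensor diagonal = √(13.2² + 8.8²) = √251.6800 ≈ 15.8644 mm.
From α = 2·arctan(d/2f) we get f = d / (2·tan(α/2)).
With d = 15.8644 mm and α/2 = 1.85°, tan(α/2) ≈ 0.03230, so f ≈ 15.8644 / 0.06460 ≈ 245.5807 mm.

245.6 mm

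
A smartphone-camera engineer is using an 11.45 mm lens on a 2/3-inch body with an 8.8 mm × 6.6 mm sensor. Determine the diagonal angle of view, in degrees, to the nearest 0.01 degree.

Sensor diagonal = √(8.8² + 6.6²) = √121.0000 ≈ 11.0000 mm.
Angle of view α = 2·arctan(d/2f) with d = 11.0000 mm and f = 11.45 mm.
d/2f = 0.48035; arctan(0.48035) ≈ 25.6573°, so α ≈ 51.3145°.

51.31°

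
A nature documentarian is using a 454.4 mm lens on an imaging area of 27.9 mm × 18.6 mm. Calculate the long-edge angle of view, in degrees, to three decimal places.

Angle of view α = 2·arctan(w/2f) with w = 27.9 mm and f = 454.4 mm.
w/2f = 0.03070; arctan(0.03070) ≈ 1.7584°, so α ≈ 3.5168°.

3.517°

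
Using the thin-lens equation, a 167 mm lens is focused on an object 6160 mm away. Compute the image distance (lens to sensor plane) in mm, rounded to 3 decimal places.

171.654 mm

1/dᵢ = 1/f − 1/dₒ = 1/167 − 1/6160 = 0.0058257 mm⁻¹.
dᵢ = 1/0.0058257 ≈ 171.6536 mm.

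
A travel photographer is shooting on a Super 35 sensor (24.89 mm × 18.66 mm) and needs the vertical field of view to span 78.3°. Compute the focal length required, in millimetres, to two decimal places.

11.46 mm

From α = 2·arctan(h/2f) we get f = h / (2·tan(α/2)).
With h = 18.66 mm and α/2 = 39.15°, tan(α/2) ≈ 0.81413, so f ≈ 18.66 / 1.62826 ≈ 11.4601 mm.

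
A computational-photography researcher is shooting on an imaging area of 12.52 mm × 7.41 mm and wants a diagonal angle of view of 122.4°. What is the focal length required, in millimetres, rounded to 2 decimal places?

4.00 mm

Sensor diagonal = √(12.52² + 7.41²) = √211.6585 ≈ 14.5485 mm.
From α = 2·arctan(d/2f) we get f = d / (2·tan(α/2)).
With d = 14.5485 mm and α/2 = 61.2°, tan(α/2) ≈ 1.81899, so f ≈ 14.5485 / 3.63799 ≈ 3.9990 mm.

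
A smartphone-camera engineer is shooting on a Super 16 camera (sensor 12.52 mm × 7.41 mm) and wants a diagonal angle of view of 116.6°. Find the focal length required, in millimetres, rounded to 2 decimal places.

Sensor diagonal = √(12.52² + 7.41²) = √211.6585 ≈ 14.5485 mm.
From α = 2·arctan(d/2f) we get f = d / (2·tan(α/2)).
With d = 14.5485 mm and α/2 = 58.3°, tan(α/2) ≈ 1.61914, so f ≈ 14.5485 / 3.23828 ≈ 4.4927 mm.

4.49 mm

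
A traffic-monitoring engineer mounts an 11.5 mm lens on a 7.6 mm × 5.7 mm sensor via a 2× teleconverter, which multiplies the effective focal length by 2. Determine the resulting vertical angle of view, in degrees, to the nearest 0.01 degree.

Effective focal length f = 11.5 × 2 = 23 mm.
α = 2·arctan(5.7 / (2 × 23)) = 2·arctan(0.12391) ≈ 14.1274°.

14.13°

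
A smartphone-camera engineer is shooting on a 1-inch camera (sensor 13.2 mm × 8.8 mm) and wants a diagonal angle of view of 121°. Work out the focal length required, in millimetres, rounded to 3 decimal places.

Sensor diagonal = √(13.2² + 8.8²) = √251.6800 ≈ 15.8644 mm.
From α = 2·arctan(d/2f) we get f = d / (2·tan(α/2)).
With d = 15.8644 mm and α/2 = 60.5°, tan(α/2) ≈ 1.76749, so f ≈ 15.8644 / 3.53499 ≈ 4.4878 mm.

4.488 mm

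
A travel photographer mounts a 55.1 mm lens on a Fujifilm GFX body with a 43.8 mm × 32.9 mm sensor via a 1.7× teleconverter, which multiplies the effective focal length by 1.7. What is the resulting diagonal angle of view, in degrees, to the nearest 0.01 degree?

Effective focal length f = 55.1 × 1.7 = 93.67 mm.
Sensor diagonal = √(43.8² + 32.9²) = √3000.8500 ≈ 54.7800 mm.
α = 2·arctan(54.780 / (2 × 93.67)) = 2·arctan(0.29241) ≈ 32.5989°.

32.60°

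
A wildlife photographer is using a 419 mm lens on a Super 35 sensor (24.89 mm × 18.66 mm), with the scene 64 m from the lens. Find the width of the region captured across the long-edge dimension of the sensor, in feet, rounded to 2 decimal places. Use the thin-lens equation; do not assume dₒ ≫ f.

12.39 ft

dₒ: 64 m = 64000 mm.
Similar triangles through the lens centre give W/dₒ = w/dᵢ; with 1/f = 1/dₒ + 1/dᵢ this gives W = w·(dₒ − f)/f.
W = 24.89 mm × (64000 − 419) / 419 = 24.89 × 151.7446 ≈ 3776.924 mm = 3776.924/304.8 ft = 12.3915 ft.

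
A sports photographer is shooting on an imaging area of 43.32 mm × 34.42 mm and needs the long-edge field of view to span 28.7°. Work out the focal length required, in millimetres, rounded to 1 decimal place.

From α = 2·arctan(w/2f) we get f = w / (2·tan(α/2)).
With w = 43.32 mm and α/2 = 14.35°, tan(α/2) ≈ 0.25583, so f ≈ 43.32 / 0.51165 ≈ 84.6668 mm.

84.7 mm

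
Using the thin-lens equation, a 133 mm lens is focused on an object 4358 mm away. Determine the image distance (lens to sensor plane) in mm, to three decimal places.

1/dᵢ = 1/f − 1/dₒ = 1/133 − 1/4358 = 0.0072893 mm⁻¹.
dᵢ = 1/0.0072893 ≈ 137.1867 mm.

137.187 mm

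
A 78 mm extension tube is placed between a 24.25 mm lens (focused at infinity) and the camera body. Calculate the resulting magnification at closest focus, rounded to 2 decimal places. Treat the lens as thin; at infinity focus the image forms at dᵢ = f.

3.22×

The tube moves the image plane from f to f + e, so dᵢ = 24.25 + 78 = 102.25 mm. Focus is achieved when 1/f = 1/dₒ + 1/dᵢ, giving dₒ = 1/(1/f − 1/(f+e)).
Magnification m = dᵢ/dₒ = (f+e)·(1/f − 1/(f+e)) = e/f = 78/24.25 ≈ 3.2165.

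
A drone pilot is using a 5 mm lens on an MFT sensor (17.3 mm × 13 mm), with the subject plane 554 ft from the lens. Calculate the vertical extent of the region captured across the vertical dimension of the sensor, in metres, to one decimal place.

dₒ: 554 ft × 304.8 mm/ft = 168859.19 mm.
Similar triangles through the lens centre give W/dₒ = h/dᵢ; with 1/f = 1/dₒ + 1/dᵢ this gives W = h·(dₒ − f)/f.
W = 13 mm × (168859 − 5) / 5 = 13 × 33770.8389 ≈ 439020.906 mm = 439.021 m.

439.0 m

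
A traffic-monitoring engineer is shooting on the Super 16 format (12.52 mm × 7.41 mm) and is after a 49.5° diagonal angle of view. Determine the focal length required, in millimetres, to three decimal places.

15.779 mm

Sensor diagonal = √(12.52² + 7.41²) = √211.6585 ≈ 14.5485 mm.
From α = 2·arctan(d/2f) we get f = d / (2·tan(α/2)).
With d = 14.5485 mm and α/2 = 24.75°, tan(α/2) ≈ 0.46101, so f ≈ 14.5485 / 0.92201 ≈ 15.7791 mm.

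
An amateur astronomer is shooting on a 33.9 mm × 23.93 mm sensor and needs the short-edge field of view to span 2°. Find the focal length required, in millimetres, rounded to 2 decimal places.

From α = 2·arctan(h/2f) we get f = h / (2·tan(α/2)).
With h = 23.93 mm and α/2 = 1°, tan(α/2) ≈ 0.01746, so f ≈ 23.93 / 0.03491 ≈ 685.4744 mm.

685.47 mm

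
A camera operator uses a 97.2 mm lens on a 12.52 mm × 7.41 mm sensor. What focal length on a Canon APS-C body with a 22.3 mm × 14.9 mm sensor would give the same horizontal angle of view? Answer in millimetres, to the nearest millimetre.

Equal angle of view means equal width/f ratio, so f₂ = f₁ · (width₂/width₁) = 97.2 × 22.3/12.52.
f₂ = 97.2 × 1.78115 ≈ 173.128 mm.

173 mm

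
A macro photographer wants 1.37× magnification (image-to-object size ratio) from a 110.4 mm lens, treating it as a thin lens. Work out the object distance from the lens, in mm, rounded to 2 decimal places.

190.98 mm

With m = dᵢ/dₒ and 1/f = 1/dₒ + 1/dᵢ, substituting dᵢ = m·dₒ gives 1/f = (1 + 1/m)/dₒ, hence dₒ = f·(1 + 1/m).
dₒ = 110.4 × (1 + 1/1.37) = 110.4 × 1.72993 ≈ 190.984 mm.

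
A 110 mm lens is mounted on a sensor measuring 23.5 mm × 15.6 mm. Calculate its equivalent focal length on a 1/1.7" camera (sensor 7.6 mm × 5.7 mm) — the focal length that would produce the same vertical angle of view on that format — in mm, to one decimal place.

40.2 mm

Equal angle of view means equal height/f ratio, so f₂ = f₁ · (height₂/height₁) = 110 × 5.7/15.6.
f₂ = 110 × 0.36538 ≈ 40.192 mm.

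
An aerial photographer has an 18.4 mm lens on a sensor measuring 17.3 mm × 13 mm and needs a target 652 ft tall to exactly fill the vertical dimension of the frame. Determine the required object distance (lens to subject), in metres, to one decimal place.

W: 652 ft × 304.8 mm/ft = 198729.59 mm.
Magnification m = h/W = dᵢ/dₒ; combined with 1/f = 1/dₒ + 1/dᵢ this gives dₒ = f·(1 + W/h).
dₒ = 18.4 mm × (1 + 198730/13) = 18.4 × 15287.8918 ≈ 281297.209 mm = 281.297 m.

281.3 m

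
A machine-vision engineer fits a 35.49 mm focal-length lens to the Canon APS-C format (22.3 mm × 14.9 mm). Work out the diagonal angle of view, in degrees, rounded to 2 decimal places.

Sensor diagonal = √(22.3² + 14.9²) = √719.3000 ≈ 26.8198 mm.
Angle of view α = 2·arctan(d/2f) with d = 26.8198 mm and f = 35.49 mm.
d/2f = 0.37785; arctan(0.37785) ≈ 20.6991°, so α ≈ 41.3981°.

41.40°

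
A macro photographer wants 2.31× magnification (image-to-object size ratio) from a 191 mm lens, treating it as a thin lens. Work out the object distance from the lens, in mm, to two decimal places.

With m = dᵢ/dₒ and 1/f = 1/dₒ + 1/dᵢ, substituting dᵢ = m·dₒ gives 1/f = (1 + 1/m)/dₒ, hence dₒ = f·(1 + 1/m).
dₒ = 191 × (1 + 1/2.31) = 191 × 1.43290 ≈ 273.684 mm.

273.68 mm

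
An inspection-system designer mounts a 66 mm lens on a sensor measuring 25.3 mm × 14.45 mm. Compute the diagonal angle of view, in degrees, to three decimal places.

Sensor diagonal = √(25.3² + 14.45²) = √848.8925 ≈ 29.1358 mm.
Angle of view α = 2·arctan(d/2f) with d = 29.1358 mm and f = 66 mm.
d/2f = 0.22073; arctan(0.22073) ≈ 12.4471°, so α ≈ 24.8941°.

24.894°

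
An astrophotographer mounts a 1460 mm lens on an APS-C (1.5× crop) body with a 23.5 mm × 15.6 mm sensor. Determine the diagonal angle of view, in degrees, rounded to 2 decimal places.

1.11°

Sensor diagonal = √(23.5² + 15.6²) = √795.6100 ≈ 28.2066 mm.
Angle of view α = 2·arctan(d/2f) with d = 28.2066 mm and f = 1460 mm.
d/2f = 0.00966; arctan(0.00966) ≈ 0.5534°, so α ≈ 1.1069°.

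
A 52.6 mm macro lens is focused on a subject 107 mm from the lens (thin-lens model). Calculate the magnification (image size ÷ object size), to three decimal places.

Thin lens: 1/f = 1/dₒ + 1/dᵢ → 1/dᵢ = 1/52.6 − 1/107 = 0.0096656 mm⁻¹, so dᵢ ≈ 103.4596 mm.
Magnification m = dᵢ/dₒ = 103.4596/107 ≈ 0.96691.

0.967×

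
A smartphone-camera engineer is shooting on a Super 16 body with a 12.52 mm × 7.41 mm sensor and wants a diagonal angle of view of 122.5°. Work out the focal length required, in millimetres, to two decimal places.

3.99 mm

Sensor diagonal = √(12.52² + 7.41²) = √211.6585 ≈ 14.5485 mm.
From α = 2·arctan(d/2f) we get f = d / (2·tan(α/2)).
With d = 14.5485 mm and α/2 = 61.25°, tan(α/2) ≈ 1.82276, so f ≈ 14.5485 / 3.64552 ≈ 3.9908 mm.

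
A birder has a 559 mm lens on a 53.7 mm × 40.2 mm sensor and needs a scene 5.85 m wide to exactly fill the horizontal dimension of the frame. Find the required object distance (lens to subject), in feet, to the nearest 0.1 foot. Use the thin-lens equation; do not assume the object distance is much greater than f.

201.6 ft

W: 5.85 m = 5850 mm.
Magnification m = w/W = dᵢ/dₒ; combined with 1/f = 1/dₒ + 1/dᵢ this gives dₒ = f·(1 + W/w).
dₒ = 559 mm × (1 + 5850/53.7) = 559 × 109.9385 ≈ 61455.648 mm = 61455.648/304.8 ft = 201.626 ft.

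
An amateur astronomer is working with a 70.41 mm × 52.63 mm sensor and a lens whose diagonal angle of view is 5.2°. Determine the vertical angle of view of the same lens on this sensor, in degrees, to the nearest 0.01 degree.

3.11°

Sensor diagonal = √(70.41² + 52.63²) = √7727.4850 ≈ 87.9061 mm.
From the diagonal AOV: f = 87.9061 / (2·tan(2.6°)) = 87.9061 / 0.09082 ≈ 967.9215 mm.
Vertical AOV = 2·arctan(52.63 / (2 × 967.9215)) = 2·arctan(0.02719) ≈ 3.1146°.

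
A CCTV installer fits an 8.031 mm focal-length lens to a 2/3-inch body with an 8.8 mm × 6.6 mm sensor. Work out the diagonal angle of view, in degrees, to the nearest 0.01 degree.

68.81°

Sensor diagonal = √(8.8² + 6.6²) = √121.0000 ≈ 11.0000 mm.
Angle of view α = 2·arctan(d/2f) with d = 11.0000 mm and f = 8.031 mm.
d/2f = 0.68485; arctan(0.68485) ≈ 34.4051°, so α ≈ 68.8103°.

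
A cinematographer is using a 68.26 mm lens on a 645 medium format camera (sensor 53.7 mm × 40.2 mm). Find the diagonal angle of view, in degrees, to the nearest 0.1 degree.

52.3°

Sensor diagonal = √(53.7² + 40.2²) = √4499.7300 ≈ 67.0800 mm.
Angle of view α = 2·arctan(d/2f) with d = 67.0800 mm and f = 68.26 mm.
d/2f = 0.49136; arctan(0.49136) ≈ 26.1675°, so α ≈ 52.3350°.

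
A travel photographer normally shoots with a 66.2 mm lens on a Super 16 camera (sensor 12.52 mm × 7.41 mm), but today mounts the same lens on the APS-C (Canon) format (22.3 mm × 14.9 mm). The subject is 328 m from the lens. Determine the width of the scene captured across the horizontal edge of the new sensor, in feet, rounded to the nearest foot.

The focal length stays 66.2 mm; the relevant sensor dimension is now w = 22.3 mm. Object distance dₒ = 328 m = 328000 mm.
Thin-lens field width W = w·(dₒ − f)/f = 22.3 × (328000 − 66.2)/66.2 ≈ 110467.126 mm = 110467.126/304.8 ft = 362.425 ft.

362 ft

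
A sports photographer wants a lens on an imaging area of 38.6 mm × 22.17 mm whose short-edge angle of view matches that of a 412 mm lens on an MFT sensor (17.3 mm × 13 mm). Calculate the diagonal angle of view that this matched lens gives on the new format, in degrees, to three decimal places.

3.629°

Equal short-edge AOV ⇒ f₂ = f₁ · 22.17/13 = 412 × 1.70538 ≈ 702.6185 mm.
Sensor diagonal = √(38.6² + 22.17²) = √1981.4689 ≈ 44.5137 mm.
Diagonal AOV on the new format = 2·arctan(44.5137 / (2 × 702.6185)) = 2·arctan(0.03168) ≈ 3.6287°.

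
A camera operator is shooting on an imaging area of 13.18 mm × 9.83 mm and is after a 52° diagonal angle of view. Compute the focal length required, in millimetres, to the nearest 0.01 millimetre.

16.86 mm

Sensor diagonal = √(13.18² + 9.83²) = √270.3413 ≈ 16.4421 mm.
From α = 2·arctan(d/2f) we get f = d / (2·tan(α/2)).
With d = 16.4421 mm and α/2 = 26°, tan(α/2) ≈ 0.48773, so f ≈ 16.4421 / 0.97547 ≈ 16.8556 mm.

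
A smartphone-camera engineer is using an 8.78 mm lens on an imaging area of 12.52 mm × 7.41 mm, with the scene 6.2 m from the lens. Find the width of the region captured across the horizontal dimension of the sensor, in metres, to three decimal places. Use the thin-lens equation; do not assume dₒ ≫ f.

8.828 m

dₒ: 6.2 m = 6200 mm.
Similar triangles through the lens centre give W/dₒ = w/dᵢ; with 1/f = 1/dₒ + 1/dᵢ this gives W = w·(dₒ − f)/f.
W = 12.52 mm × (6200 − 8.78) / 8.78 = 12.52 × 705.1503 ≈ 8828.482 mm = 8.82848 m.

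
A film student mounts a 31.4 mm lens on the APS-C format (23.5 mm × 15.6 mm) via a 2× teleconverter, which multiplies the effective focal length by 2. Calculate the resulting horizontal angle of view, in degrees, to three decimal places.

Effective focal length f = 31.4 × 2 = 62.8 mm.
α = 2·arctan(23.5 / (2 × 62.8)) = 2·arctan(0.18710) ≈ 21.1952°.

21.195°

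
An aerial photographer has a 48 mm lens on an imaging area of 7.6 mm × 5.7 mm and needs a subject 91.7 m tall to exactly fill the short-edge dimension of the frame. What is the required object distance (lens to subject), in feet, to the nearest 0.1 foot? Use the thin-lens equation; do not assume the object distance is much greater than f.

W: 91.7 m = 91700 mm.
Magnification m = h/W = dᵢ/dₒ; combined with 1/f = 1/dₒ + 1/dᵢ this gives dₒ = f·(1 + W/h).
dₒ = 48 mm × (1 + 91700/5.7) = 48 × 16088.7193 ≈ 772258.526 mm = 772258.526/304.8 ft = 2533.66 ft.

2533.7 ft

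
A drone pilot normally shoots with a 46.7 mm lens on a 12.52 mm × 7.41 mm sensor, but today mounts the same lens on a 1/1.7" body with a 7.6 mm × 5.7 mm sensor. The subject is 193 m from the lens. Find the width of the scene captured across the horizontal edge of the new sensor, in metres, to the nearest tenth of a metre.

The focal length stays 46.7 mm; the relevant sensor dimension is now w = 7.6 mm. Object distance dₒ = 193 m = 193000 mm.
Thin-lens field width W = w·(dₒ − f)/f = 7.6 × (193000 − 46.7)/46.7 ≈ 31401.394 mm = 31.4014 m.

31.4 m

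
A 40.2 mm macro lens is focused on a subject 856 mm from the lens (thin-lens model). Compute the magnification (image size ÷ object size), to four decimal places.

Thin lens: 1/f = 1/dₒ + 1/dᵢ → 1/dᵢ = 1/40.2 − 1/856 = 0.0237074 mm⁻¹, so dᵢ ≈ 42.1809 mm.
Magnification m = dᵢ/dₒ = 42.1809/856 ≈ 0.04928.

0.0493×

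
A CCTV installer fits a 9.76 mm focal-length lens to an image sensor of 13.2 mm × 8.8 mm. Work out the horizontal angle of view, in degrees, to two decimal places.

Angle of view α = 2·arctan(w/2f) with w = 13.2 mm and f = 9.76 mm.
w/2f = 0.67623; arctan(0.67623) ≈ 34.0677°, so α ≈ 68.1354°.

68.14°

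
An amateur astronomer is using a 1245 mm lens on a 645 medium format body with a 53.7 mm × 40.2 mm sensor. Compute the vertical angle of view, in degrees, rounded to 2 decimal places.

1.85°

Angle of view α = 2·arctan(h/2f) with h = 40.2 mm and f = 1245 mm.
h/2f = 0.01614; arctan(0.01614) ≈ 0.9249°, so α ≈ 1.8499°.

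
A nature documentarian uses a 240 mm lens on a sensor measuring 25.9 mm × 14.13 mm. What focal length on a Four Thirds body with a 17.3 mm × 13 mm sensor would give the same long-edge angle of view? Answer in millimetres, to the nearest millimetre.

Equal angle of view means equal width/f ratio, so f₂ = f₁ · (width₂/width₁) = 240 × 17.3/25.9.
f₂ = 240 × 0.66795 ≈ 160.309 mm.

160 mm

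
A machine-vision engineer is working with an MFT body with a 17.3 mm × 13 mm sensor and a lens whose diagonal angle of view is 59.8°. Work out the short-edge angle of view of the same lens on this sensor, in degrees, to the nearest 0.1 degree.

Sensor diagonal = √(17.3² + 13²) = √468.2900 ≈ 21.6400 mm.
From the diagonal AOV: f = 21.6400 / (2·tan(29.9°)) = 21.6400 / 1.15005 ≈ 18.8166 mm.
Short-edge AOV = 2·arctan(13 / (2 × 18.8166)) = 2·arctan(0.34544) ≈ 38.1140°.

38.1°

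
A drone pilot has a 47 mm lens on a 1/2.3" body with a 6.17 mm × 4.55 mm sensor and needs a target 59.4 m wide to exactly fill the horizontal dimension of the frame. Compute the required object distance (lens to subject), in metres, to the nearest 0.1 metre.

W: 59.4 m = 59400 mm.
Magnification m = w/W = dᵢ/dₒ; combined with 1/f = 1/dₒ + 1/dᵢ this gives dₒ = f·(1 + W/w).
dₒ = 47 mm × (1 + 59400/6.17) = 47 × 9628.2285 ≈ 452526.741 mm = 452.527 m.

452.5 m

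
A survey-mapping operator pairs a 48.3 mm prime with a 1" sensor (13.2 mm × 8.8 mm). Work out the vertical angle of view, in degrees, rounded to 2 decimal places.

10.41°

Angle of view α = 2·arctan(h/2f) with h = 8.8 mm and f = 48.3 mm.
h/2f = 0.09110; arctan(0.09110) ≈ 5.2051°, so α ≈ 10.4102°.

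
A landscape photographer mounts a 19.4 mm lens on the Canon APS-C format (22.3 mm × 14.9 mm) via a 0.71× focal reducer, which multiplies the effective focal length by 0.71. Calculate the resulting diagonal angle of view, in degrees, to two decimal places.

Effective focal length f = 19.4 × 0.71 = 13.774 mm.
Sensor diagonal = √(22.3² + 14.9²) = √719.3000 ≈ 26.8198 mm.
α = 2·arctan(26.820 / (2 × 13.774)) = 2·arctan(0.97357) ≈ 88.4652°.

88.47°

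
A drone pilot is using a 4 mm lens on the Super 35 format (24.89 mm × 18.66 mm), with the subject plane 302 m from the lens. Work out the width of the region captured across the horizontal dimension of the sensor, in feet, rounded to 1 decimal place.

dₒ: 302 m = 302000 mm.
Similar triangles through the lens centre give W/dₒ = w/dᵢ; with 1/f = 1/dₒ + 1/dᵢ this gives W = w·(dₒ − f)/f.
W = 24.89 mm × (302000 − 4) / 4 = 24.89 × 75499.0000 ≈ 1879170.110 mm = 1879170.110/304.8 ft = 6165.26 ft.

6165.3 ft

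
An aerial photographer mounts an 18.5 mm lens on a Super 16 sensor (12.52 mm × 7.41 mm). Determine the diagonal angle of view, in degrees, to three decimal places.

Sensor diagonal = √(12.52² + 7.41²) = √211.6585 ≈ 14.5485 mm.
Angle of view α = 2·arctan(d/2f) with d = 14.5485 mm and f = 18.5 mm.
d/2f = 0.39320; arctan(0.39320) ≈ 21.4649°, so α ≈ 42.9297°.

42.930°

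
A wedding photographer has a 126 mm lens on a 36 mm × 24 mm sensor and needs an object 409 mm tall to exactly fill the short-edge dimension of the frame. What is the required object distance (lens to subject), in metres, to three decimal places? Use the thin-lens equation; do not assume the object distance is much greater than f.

2.273 m

Magnification m = h/W = dᵢ/dₒ; combined with 1/f = 1/dₒ + 1/dᵢ this gives dₒ = f·(1 + W/h).
dₒ = 126 mm × (1 + 409/24) = 126 × 18.0417 ≈ 2273.250 mm = 2.27325 m.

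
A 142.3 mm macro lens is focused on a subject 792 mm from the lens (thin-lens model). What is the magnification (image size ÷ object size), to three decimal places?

Thin lens: 1/f = 1/dₒ + 1/dᵢ → 1/dᵢ = 1/142.3 − 1/792 = 0.0057648 mm⁻¹, so dᵢ ≈ 173.4671 mm.
Magnification m = dᵢ/dₒ = 173.4671/792 ≈ 0.21902.

0.219×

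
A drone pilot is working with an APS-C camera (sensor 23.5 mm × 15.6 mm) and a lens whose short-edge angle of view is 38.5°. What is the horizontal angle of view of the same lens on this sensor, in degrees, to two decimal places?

55.49°

From the short-edge AOV: f = 15.6 / (2·tan(19.25°)) = 15.6 / 0.69843 ≈ 22.3358 mm.
Horizontal AOV = 2·arctan(23.5 / (2 × 22.3358)) = 2·arctan(0.52606) ≈ 55.4943°.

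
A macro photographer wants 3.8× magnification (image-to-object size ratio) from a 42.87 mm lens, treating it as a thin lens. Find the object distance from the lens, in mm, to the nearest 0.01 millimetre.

With m = dᵢ/dₒ and 1/f = 1/dₒ + 1/dᵢ, substituting dᵢ = m·dₒ gives 1/f = (1 + 1/m)/dₒ, hence dₒ = f·(1 + 1/m).
dₒ = 42.87 × (1 + 1/3.8) = 42.87 × 1.26316 ≈ 54.152 mm.

54.15 mm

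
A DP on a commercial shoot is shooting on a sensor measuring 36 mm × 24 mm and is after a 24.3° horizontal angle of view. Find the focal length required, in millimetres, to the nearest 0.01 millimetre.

From α = 2·arctan(w/2f) we get f = w / (2·tan(α/2)).
With w = 36 mm and α/2 = 12.15°, tan(α/2) ≈ 0.21529, so f ≈ 36 / 0.43059 ≈ 83.6065 mm.

83.61 mm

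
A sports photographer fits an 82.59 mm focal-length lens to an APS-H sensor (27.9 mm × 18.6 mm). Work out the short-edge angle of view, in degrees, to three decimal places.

Angle of view α = 2·arctan(h/2f) with h = 18.6 mm and f = 82.59 mm.
h/2f = 0.11260; arctan(0.11260) ≈ 6.4247°, so α ≈ 12.8494°.

12.849°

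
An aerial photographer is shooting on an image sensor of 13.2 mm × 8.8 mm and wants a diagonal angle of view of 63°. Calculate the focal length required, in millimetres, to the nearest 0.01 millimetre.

12.94 mm

Sensor diagonal = √(13.2² + 8.8²) = √251.6800 ≈ 15.8644 mm.
From α = 2·arctan(d/2f) we get f = d / (2·tan(α/2)).
With d = 15.8644 mm and α/2 = 31.5°, tan(α/2) ≈ 0.61280, so f ≈ 15.8644 / 1.22560 ≈ 12.9442 mm.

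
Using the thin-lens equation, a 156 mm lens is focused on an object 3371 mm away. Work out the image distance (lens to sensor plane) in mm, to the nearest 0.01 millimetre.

1/dᵢ = 1/f − 1/dₒ = 1/156 − 1/3371 = 0.0061136 mm⁻¹.
dᵢ = 1/0.0061136 ≈ 163.5695 mm.

163.57 mm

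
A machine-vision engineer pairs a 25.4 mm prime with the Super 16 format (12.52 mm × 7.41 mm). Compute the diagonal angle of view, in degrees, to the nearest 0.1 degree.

Sensor diagonal = √(12.52² + 7.41²) = √211.6585 ≈ 14.5485 mm.
Angle of view α = 2·arctan(d/2f) with d = 14.5485 mm and f = 25.4 mm.
d/2f = 0.28639; arctan(0.28639) ≈ 15.9811°, so α ≈ 31.9621°.

32.0°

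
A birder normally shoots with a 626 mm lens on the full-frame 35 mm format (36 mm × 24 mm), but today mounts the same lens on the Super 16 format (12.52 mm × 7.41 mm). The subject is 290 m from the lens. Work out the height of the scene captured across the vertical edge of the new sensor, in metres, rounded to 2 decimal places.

3.43 m

The focal length stays 626 mm; the relevant sensor dimension is now h = 7.41 mm. Object distance dₒ = 290 m = 290000 mm.
Thin-lens field height W = h·(dₒ − f)/f = 7.41 × (290000 − 626)/626 ≈ 3425.338 mm = 3.42534 m.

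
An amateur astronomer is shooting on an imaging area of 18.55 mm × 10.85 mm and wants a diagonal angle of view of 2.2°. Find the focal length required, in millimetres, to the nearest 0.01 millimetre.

Sensor diagonal = √(18.55² + 10.85²) = √461.8250 ≈ 21.4901 mm.
From α = 2·arctan(d/2f) we get f = d / (2·tan(α/2)).
With d = 21.4901 mm and α/2 = 1.1°, tan(α/2) ≈ 0.01920, so f ≈ 21.4901 / 0.03840 ≈ 559.6098 mm.

559.61 mm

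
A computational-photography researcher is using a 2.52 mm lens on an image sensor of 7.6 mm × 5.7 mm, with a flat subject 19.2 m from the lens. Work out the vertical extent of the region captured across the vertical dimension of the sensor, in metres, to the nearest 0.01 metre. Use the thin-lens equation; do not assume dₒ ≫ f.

dₒ: 19.2 m = 19200 mm.
Similar triangles through the lens centre give W/dₒ = h/dᵢ; with 1/f = 1/dₒ + 1/dᵢ this gives W = h·(dₒ − f)/f.
W = 5.7 mm × (19200 − 2.52) / 2.52 = 5.7 × 7618.0476 ≈ 43422.871 mm = 43.4229 m.

43.42 m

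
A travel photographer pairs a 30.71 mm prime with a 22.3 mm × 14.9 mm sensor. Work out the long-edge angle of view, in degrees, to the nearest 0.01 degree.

39.91°

Angle of view α = 2·arctan(w/2f) with w = 22.3 mm and f = 30.71 mm.
w/2f = 0.36307; arctan(0.36307) ≈ 19.9546°, so α ≈ 39.9093°.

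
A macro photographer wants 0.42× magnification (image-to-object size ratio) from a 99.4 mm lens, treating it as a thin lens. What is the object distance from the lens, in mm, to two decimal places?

With m = dᵢ/dₒ and 1/f = 1/dₒ + 1/dᵢ, substituting dᵢ = m·dₒ gives 1/f = (1 + 1/m)/dₒ, hence dₒ = f·(1 + 1/m).
dₒ = 99.4 × (1 + 1/0.42) = 99.4 × 3.38095 ≈ 336.067 mm.

336.07 mm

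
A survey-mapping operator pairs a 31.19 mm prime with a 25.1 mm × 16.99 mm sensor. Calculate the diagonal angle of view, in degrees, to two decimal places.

Sensor diagonal = √(25.1² + 16.99²) = √918.6701 ≈ 30.3096 mm.
Angle of view α = 2·arctan(d/2f) with d = 30.3096 mm and f = 31.19 mm.
d/2f = 0.48589; arctan(0.48589) ≈ 25.9145°, so α ≈ 51.8289°.

51.83°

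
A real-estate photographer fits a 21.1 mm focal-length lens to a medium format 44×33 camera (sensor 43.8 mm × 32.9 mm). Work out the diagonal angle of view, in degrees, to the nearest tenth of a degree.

104.8°

Sensor diagonal = √(43.8² + 32.9²) = √3000.8500 ≈ 54.7800 mm.
Angle of view α = 2·arctan(d/2f) with d = 54.7800 mm and f = 21.1 mm.
d/2f = 1.29810; arctan(1.29810) ≈ 52.3910°, so α ≈ 104.7820°.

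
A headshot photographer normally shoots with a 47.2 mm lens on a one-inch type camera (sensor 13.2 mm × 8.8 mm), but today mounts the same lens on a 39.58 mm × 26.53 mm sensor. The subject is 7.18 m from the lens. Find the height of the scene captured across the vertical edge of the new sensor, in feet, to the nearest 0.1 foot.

13.2 ft

The focal length stays 47.2 mm; the relevant sensor dimension is now h = 26.53 mm. Object distance dₒ = 7.18 m = 7180 mm.
Thin-lens field height W = h·(dₒ − f)/f = 26.53 × (7180 − 47.2)/47.2 ≈ 4009.178 mm = 4009.178/304.8 ft = 13.1535 ft.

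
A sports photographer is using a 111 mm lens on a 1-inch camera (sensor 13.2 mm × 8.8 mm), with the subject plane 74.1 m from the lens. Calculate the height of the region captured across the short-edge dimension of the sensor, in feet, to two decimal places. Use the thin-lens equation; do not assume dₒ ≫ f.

19.24 ft

dₒ: 74.1 m = 74100 mm.
Similar triangles through the lens centre give W/dₒ = h/dᵢ; with 1/f = 1/dₒ + 1/dᵢ this gives W = h·(dₒ − f)/f.
W = 8.8 mm × (74100 − 111) / 111 = 8.8 × 666.5676 ≈ 5865.795 mm = 5865.795/304.8 ft = 19.2447 ft.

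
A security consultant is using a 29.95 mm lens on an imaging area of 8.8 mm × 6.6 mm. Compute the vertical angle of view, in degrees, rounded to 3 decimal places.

Angle of view α = 2·arctan(h/2f) with h = 6.6 mm and f = 29.95 mm.
h/2f = 0.11018; arctan(0.11018) ≈ 6.2877°, so α ≈ 12.5754°.

12.575°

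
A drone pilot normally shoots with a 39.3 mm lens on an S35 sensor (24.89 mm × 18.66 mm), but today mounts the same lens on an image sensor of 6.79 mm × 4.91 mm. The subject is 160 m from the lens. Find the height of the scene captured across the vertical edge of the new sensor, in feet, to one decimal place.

The focal length stays 39.3 mm; the relevant sensor dimension is now h = 4.91 mm. Object distance dₒ = 160 m = 160000 mm.
Thin-lens field height W = h·(dₒ − f)/f = 4.91 × (160000 − 39.3)/39.3 ≈ 19984.912 mm = 19984.912/304.8 ft = 65.5673 ft.

65.6 ft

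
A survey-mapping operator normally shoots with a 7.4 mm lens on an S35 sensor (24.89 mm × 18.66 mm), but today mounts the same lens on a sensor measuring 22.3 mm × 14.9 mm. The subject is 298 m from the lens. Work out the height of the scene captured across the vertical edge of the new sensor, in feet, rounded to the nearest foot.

1969 ft

The focal length stays 7.4 mm; the relevant sensor dimension is now h = 14.9 mm. Object distance dₒ = 298 m = 298000 mm.
Thin-lens field height W = h·(dₒ − f)/f = 14.9 × (298000 − 7.4)/7.4 ≈ 600012.127 mm = 600012.127/304.8 ft = 1968.54 ft.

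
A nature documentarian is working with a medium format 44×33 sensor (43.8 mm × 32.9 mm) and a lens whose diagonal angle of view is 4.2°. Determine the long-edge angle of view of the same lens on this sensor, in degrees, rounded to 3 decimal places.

3.359°

Sensor diagonal = √(43.8² + 32.9²) = √3000.8500 ≈ 54.7800 mm.
From the diagonal AOV: f = 54.7800 / (2·tan(2.1°)) = 54.7800 / 0.07334 ≈ 746.9662 mm.
Long-edge AOV = 2·arctan(43.8 / (2 × 746.9662)) = 2·arctan(0.02932) ≈ 3.3587°.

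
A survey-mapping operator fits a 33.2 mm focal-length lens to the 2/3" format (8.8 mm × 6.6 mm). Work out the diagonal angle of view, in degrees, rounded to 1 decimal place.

18.8°

Sensor diagonal = √(8.8² + 6.6²) = √121.0000 ≈ 11.0000 mm.
Angle of view α = 2·arctan(d/2f) with d = 11.0000 mm and f = 33.2 mm.
d/2f = 0.16566; arctan(0.16566) ≈ 9.4063°, so α ≈ 18.8127°.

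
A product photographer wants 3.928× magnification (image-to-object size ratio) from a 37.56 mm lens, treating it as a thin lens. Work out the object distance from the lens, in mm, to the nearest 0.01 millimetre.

47.12 mm

With m = dᵢ/dₒ and 1/f = 1/dₒ + 1/dᵢ, substituting dᵢ = m·dₒ gives 1/f = (1 + 1/m)/dₒ, hence dₒ = f·(1 + 1/m).
dₒ = 37.56 × (1 + 1/3.928) = 37.56 × 1.25458 ≈ 47.122 mm.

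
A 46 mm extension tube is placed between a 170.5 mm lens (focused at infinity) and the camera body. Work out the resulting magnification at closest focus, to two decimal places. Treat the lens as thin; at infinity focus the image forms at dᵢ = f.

The tube moves the image plane from f to f + e, so dᵢ = 170.5 + 46 = 216.5 mm. Focus is achieved when 1/f = 1/dₒ + 1/dᵢ, giving dₒ = 1/(1/f − 1/(f+e)).
Magnification m = dᵢ/dₒ = (f+e)·(1/f − 1/(f+e)) = e/f = 46/170.5 ≈ 0.2698.

0.27×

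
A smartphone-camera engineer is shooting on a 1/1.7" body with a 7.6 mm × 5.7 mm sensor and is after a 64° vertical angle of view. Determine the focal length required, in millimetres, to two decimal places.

4.56 mm

From α = 2·arctan(h/2f) we get f = h / (2·tan(α/2)).
With h = 5.7 mm and α/2 = 32°, tan(α/2) ≈ 0.62487, so f ≈ 5.7 / 1.24974 ≈ 4.5610 mm.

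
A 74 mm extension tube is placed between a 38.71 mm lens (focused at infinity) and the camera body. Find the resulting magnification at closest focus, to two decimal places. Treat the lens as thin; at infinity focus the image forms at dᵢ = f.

1.91×

The tube moves the image plane from f to f + e, so dᵢ = 38.71 + 74 = 112.71 mm. Focus is achieved when 1/f = 1/dₒ + 1/dᵢ, giving dₒ = 1/(1/f − 1/(f+e)).
Magnification m = dᵢ/dₒ = (f+e)·(1/f − 1/(f+e)) = e/f = 74/38.71 ≈ 1.9117.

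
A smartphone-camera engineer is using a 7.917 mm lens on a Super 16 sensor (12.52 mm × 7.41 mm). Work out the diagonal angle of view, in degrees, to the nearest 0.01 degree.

Sensor diagonal = √(12.52² + 7.41²) = √211.6585 ≈ 14.5485 mm.
Angle of view α = 2·arctan(d/2f) with d = 14.5485 mm and f = 7.917 mm.
d/2f = 0.91881; arctan(0.91881) ≈ 42.5772°, so α ≈ 85.1544°.

85.15°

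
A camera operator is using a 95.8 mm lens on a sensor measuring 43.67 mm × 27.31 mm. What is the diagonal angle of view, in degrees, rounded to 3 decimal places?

Sensor diagonal = √(43.67² + 27.31²) = √2652.9050 ≈ 51.5064 mm.
Angle of view α = 2·arctan(d/2f) with d = 51.5064 mm and f = 95.8 mm.
d/2f = 0.26882; arctan(0.26882) ≈ 15.0467°, so α ≈ 30.0933°.

30.093°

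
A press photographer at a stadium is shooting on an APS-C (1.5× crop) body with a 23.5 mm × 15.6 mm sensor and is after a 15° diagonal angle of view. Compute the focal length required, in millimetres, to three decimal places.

107.125 mm

Sensor diagonal = √(23.5² + 15.6²) = √795.6100 ≈ 28.2066 mm.
From α = 2·arctan(d/2f) we get f = d / (2·tan(α/2)).
With d = 28.2066 mm and α/2 = 7.5°, tan(α/2) ≈ 0.13165, so f ≈ 28.2066 / 0.26330 ≈ 107.1250 mm.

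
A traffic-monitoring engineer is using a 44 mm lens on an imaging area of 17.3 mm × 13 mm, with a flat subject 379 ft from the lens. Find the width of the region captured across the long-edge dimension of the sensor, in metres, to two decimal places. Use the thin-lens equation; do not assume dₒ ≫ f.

dₒ: 379 ft × 304.8 mm/ft = 115519.20 mm.
Similar triangles through the lens centre give W/dₒ = w/dᵢ; with 1/f = 1/dₒ + 1/dᵢ this gives W = w·(dₒ − f)/f.
W = 17.3 mm × (115519 − 44) / 44 = 17.3 × 2624.4363 ≈ 45402.748 mm = 45.4027 m.

45.40 m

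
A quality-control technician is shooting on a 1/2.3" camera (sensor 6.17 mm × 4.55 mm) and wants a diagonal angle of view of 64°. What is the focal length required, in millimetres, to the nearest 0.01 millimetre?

Sensor diagonal = √(6.17² + 4.55²) = √58.7714 ≈ 7.6663 mm.
From α = 2·arctan(d/2f) we get f = d / (2·tan(α/2)).
With d = 7.6663 mm and α/2 = 32°, tan(α/2) ≈ 0.62487, so f ≈ 7.6663 / 1.24974 ≈ 6.1343 mm.

6.13 mm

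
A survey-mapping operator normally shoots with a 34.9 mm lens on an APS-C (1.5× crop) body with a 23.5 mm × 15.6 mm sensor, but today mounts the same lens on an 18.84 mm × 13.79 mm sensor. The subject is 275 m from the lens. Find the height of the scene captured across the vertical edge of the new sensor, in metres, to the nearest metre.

The focal length stays 34.9 mm; the relevant sensor dimension is now h = 13.79 mm. Object distance dₒ = 275 m = 275000 mm.
Thin-lens field height W = h·(dₒ − f)/f = 13.79 × (275000 − 34.9)/34.9 ≈ 108646.668 mm = 108.647 m.

109 m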